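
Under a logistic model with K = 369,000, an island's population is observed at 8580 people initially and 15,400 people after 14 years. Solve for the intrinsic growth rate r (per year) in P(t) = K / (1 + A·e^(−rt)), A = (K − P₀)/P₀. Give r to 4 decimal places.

r ≈ 0.0431 per year

A = (369000 − 8580)/8580 = 42.00699
15400 = 369000/(1 + 42.00699·e^(−r·14)) → e^(−14r) = (23.96104 − 1)/42.00699 = 0.5466
r = −ln(0.5466)/14 = 0.60404/14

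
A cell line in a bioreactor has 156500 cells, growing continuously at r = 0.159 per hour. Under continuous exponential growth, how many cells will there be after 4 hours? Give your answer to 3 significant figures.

P(4) = 156500 · e^(0.159·4) = 156500 · e^(0.636)
= 156500 · 1.88891 ≈ 295614.43

≈ 296,000 cells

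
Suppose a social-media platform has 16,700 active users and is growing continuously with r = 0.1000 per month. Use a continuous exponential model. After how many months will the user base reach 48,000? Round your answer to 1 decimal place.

t ≈ 10.6 months

48000 = 16700 · e^(0.1·t)
t = ln(48000/16700) / 0.1 = ln(2.87425) / 0.1 = 1.05579 / 0.1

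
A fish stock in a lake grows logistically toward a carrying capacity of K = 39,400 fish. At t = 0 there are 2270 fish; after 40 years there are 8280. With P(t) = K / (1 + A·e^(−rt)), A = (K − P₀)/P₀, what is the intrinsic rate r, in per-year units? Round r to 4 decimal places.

A = (39400 − 2270)/2270 = 16.35683
8280 = 39400/(1 + 16.35683·e^(−r·40)) → e^(−40r) = (4.75845 − 1)/16.35683 = 0.229779
r = −ln(0.229779)/40 = 1.47064/40

r ≈ 0.0368 per year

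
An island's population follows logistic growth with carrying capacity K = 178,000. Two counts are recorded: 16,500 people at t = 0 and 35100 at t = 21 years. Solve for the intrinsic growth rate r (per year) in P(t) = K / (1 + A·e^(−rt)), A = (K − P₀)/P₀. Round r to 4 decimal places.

A = (178000 − 16500)/16500 = 9.78788
35100 = 178000/(1 + 9.78788·e^(−r·21)) → e^(−21r) = (5.07123 − 1)/9.78788 = 0.415946
r = −ln(0.415946)/21 = 0.8772/21

r ≈ 0.0418 per year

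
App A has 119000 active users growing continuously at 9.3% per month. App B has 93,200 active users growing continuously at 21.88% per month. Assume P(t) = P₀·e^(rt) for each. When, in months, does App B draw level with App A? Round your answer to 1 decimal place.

119000·e^(0.093t) = 93200·e^(0.2188t)
119000/93200 = e^((0.2188 − 0.093)t) → ln(1.27682) = 0.1258·t
t = 0.24438 / 0.1258

t ≈ 1.9 months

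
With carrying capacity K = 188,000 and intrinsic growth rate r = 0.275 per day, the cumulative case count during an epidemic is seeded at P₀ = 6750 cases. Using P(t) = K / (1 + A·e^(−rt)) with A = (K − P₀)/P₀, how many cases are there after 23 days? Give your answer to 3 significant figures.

≈ 179,000 cases

A = (188000 − 6750)/6750 = 26.85185
P(23) = 188000 / (1 + 26.85185·e^(−0.275·23)) = 188000 / (1 + 26.85185·0.001791)
= 188000 / 1.04809 ≈ 179373.78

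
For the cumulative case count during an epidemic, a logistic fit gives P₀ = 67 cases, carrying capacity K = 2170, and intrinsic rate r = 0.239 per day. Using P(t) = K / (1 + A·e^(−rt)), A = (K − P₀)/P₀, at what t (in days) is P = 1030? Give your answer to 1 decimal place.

t ≈ 14.0 days

A = (2170 − 67)/67 = 31.38806
1030 = 2170/(1 + 31.38806·e^(−0.239t)) → 1 + 31.38806·e^(−0.239t) = 2.1068
e^(−0.239t) = 0.035262 → t = ln(28.35939)/0.239 = 3.34496/0.239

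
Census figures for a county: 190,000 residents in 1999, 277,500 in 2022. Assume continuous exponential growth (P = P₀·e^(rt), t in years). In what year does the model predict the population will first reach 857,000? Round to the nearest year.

r = ln(277500/190000) / 23 = 0.3788/23 ≈ 0.016469 per year
t = ln(857000/190000) / r = 1.50641/0.016469 ≈ 91.47 years after 1999

year 2090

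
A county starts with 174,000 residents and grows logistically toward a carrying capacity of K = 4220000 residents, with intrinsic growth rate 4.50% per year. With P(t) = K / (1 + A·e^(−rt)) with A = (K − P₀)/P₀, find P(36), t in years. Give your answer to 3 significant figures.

A = (4220000 − 174000)/174000 = 23.25287
P(36) = 4220000 / (1 + 23.25287·e^(−0.045·36)) = 4220000 / (1 + 23.25287·0.197899)
= 4220000 / 5.60171 ≈ 753340.93

≈ 753,000 residents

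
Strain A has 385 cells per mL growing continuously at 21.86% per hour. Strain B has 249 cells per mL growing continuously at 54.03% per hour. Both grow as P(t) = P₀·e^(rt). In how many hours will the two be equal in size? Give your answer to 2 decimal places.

t ≈ 1.35 hours

385·e^(0.2186t) = 249·e^(0.5403t)
385/249 = e^((0.5403 − 0.2186)t) → ln(1.54618) = 0.3217·t
t = 0.43579 / 0.3217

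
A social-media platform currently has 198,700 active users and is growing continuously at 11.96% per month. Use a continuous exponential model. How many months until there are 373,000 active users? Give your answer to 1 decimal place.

t ≈ 5.3 months

373000 = 198700 · e^(0.1196·t)
t = ln(373000/198700) / 0.1196 = ln(1.8772) / 0.1196 = 0.62978 / 0.1196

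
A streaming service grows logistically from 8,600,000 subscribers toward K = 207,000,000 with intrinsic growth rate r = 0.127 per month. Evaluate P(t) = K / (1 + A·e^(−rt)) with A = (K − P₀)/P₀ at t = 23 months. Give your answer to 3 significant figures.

≈ 92,300,000 subscribers

A = (207000000 − 8600000)/8600000 = 23.06977
P(23) = 207000000 / (1 + 23.06977·e^(−0.127·23)) = 207000000 / (1 + 23.06977·0.05388)
= 207000000 / 2.24299 ≈ 92287362.03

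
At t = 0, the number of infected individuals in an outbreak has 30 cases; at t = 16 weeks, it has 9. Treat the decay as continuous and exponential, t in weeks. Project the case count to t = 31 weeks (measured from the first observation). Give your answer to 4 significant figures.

r = ln(9/30) / 16 ≈ -0.075248 per week
P(31) = 30 · e^(-0.075248·31) = 30 · 0.09703 ≈ 2.91

≈ 2.911 cases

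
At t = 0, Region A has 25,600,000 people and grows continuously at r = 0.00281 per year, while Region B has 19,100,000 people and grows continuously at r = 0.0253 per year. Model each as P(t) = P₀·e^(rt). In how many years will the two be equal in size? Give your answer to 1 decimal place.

25600000·e^(0.00281t) = 19100000·e^(0.0253t)
25600000/19100000 = e^((0.0253 − 0.00281)t) → ln(1.34031) = 0.02249·t
t = 0.2929 / 0.02249

t ≈ 13.0 years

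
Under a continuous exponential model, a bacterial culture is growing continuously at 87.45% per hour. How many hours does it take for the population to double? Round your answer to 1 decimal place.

doubling time = ln(2) / |r| = 0.69315 / 0.8745

doubling time ≈ 0.8 hours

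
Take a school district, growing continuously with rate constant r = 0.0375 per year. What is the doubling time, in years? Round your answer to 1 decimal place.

doubling time = ln(2) / |r| = 0.69315 / 0.0375

doubling time ≈ 18.5 years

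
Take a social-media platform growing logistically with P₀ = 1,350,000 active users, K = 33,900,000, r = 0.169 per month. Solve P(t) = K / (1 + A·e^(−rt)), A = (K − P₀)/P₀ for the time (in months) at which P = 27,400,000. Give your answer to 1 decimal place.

A = (33900000 − 1350000)/1350000 = 24.11111
27400000 = 33900000/(1 + 24.11111·e^(−0.169t)) → 1 + 24.11111·e^(−0.169t) = 1.23723
e^(−0.169t) = 0.009839 → t = ln(101.63761)/0.169 = 4.62141/0.169

t ≈ 27.3 months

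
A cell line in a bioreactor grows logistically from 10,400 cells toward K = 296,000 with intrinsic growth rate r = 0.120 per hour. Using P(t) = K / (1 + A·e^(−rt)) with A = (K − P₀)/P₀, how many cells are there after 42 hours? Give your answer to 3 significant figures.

A = (296000 − 10400)/10400 = 27.46154
P(42) = 296000 / (1 + 27.46154·e^(−0.12·42)) = 296000 / (1 + 27.46154·0.006474)
= 296000 / 1.17778 ≈ 251320.48

≈ 251,000 cells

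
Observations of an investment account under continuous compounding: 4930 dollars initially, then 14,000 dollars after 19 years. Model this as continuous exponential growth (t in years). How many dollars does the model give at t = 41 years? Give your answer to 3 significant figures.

r = ln(14000/4930) / 19 ≈ 0.054933 per year
P(41) = 4930 · e^(0.054933·41) = 4930 · 9.50896 ≈ 46879.16

≈ 46,900 dollars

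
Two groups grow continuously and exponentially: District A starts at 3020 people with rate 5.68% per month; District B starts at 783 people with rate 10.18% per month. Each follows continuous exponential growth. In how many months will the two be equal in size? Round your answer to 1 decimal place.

3020·e^(0.0568t) = 783·e^(0.1018t)
3020/783 = e^((0.1018 − 0.0568)t) → ln(3.85696) = 0.045·t
t = 1.34988 / 0.045

t ≈ 30.0 months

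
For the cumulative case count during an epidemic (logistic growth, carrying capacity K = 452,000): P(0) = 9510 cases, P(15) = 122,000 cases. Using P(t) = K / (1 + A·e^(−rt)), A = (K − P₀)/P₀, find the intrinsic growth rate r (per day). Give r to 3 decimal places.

A = (452000 − 9510)/9510 = 46.52892
122000 = 452000/(1 + 46.52892·e^(−r·15)) → e^(−15r) = (3.70492 − 1)/46.52892 = 0.058134
r = −ln(0.058134)/15 = 2.845/15

r ≈ 0.190 per day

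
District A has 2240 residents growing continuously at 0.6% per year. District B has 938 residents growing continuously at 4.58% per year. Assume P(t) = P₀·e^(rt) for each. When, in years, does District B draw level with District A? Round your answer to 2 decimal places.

2240·e^(0.006t) = 938·e^(0.0458t)
2240/938 = e^((0.0458 − 0.006)t) → ln(2.38806) = 0.0398·t
t = 0.87048 / 0.0398

t ≈ 21.87 years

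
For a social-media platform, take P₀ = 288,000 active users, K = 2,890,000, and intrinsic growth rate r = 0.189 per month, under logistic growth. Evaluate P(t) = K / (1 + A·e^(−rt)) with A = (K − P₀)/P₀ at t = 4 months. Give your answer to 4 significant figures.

A = (2890000 − 288000)/288000 = 9.03472
P(4) = 2890000 / (1 + 9.03472·e^(−0.189·4)) = 2890000 / (1 + 9.03472·0.469541)
= 2890000 / 5.24217 ≈ 551298.3

≈ 551,300 active users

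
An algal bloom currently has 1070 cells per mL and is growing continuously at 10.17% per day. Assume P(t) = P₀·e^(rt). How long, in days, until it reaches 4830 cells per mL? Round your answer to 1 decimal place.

4830 = 1070 · e^(0.1017·t)
t = ln(4830/1070) / 0.1017 = ln(4.51402) / 0.1017 = 1.50719 / 0.1017

t ≈ 14.8 days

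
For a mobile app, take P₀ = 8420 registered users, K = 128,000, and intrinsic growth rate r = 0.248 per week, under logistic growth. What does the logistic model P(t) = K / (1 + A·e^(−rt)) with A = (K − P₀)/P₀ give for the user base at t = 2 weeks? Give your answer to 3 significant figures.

A = (128000 − 8420)/8420 = 14.2019
P(2) = 128000 / (1 + 14.2019·e^(−0.248·2)) = 128000 / (1 + 14.2019·0.608962)
= 128000 / 9.64841 ≈ 13266.43

≈ 13,300 registered users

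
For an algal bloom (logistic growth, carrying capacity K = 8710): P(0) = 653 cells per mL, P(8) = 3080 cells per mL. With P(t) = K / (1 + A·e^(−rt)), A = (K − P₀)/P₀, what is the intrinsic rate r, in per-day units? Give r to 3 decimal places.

A = (8710 − 653)/653 = 12.33844
3080 = 8710/(1 + 12.33844·e^(−r·8)) → e^(−8r) = (2.82792 − 1)/12.33844 = 0.148149
r = −ln(0.148149)/8 = 1.90954/8

r ≈ 0.239 per day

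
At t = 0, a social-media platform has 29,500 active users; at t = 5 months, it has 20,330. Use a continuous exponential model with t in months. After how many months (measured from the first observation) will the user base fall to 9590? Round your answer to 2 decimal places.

r = ln(20330/29500) / 5 ≈ -0.074459 per month
t = ln(9590/29500) / r = -1.12367 / -0.074459 ≈ 15.091

t ≈ 15.09 months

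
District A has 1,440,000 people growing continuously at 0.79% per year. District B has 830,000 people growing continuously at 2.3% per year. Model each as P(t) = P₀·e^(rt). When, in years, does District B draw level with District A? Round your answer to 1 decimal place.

1440000·e^(0.0079t) = 830000·e^(0.023t)
1440000/830000 = e^((0.023 − 0.0079)t) → ln(1.73494) = 0.0151·t
t = 0.55097 / 0.0151

t ≈ 36.5 years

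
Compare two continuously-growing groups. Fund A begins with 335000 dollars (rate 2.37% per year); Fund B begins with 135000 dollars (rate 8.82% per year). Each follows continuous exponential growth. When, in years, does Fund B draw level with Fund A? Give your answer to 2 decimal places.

335000·e^(0.0237t) = 135000·e^(0.0882t)
335000/135000 = e^((0.0882 − 0.0237)t) → ln(2.48148) = 0.0645·t
t = 0.90886 / 0.0645

t ≈ 14.09 years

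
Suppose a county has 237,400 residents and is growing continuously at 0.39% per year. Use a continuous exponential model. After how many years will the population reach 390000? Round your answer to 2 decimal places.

390000 = 237400 · e^(0.0039·t)
t = ln(390000/237400) / 0.0039 = ln(1.6428) / 0.0039 = 0.4964 / 0.0039

t ≈ 127.28 years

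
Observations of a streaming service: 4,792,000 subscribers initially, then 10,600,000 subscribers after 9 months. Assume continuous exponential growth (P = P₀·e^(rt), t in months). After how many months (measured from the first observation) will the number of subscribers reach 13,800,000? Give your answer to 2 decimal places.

r = ln(10600000/4792000) / 9 ≈ 0.088212 per month
t = ln(13800000/4792000) / r = 1.05772 / 0.088212 ≈ 11.991

t ≈ 11.99 months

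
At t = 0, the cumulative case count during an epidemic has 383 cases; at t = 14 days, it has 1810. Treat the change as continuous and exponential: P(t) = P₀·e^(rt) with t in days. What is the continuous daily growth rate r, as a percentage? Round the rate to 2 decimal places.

1810 = 383 · e^(r·14)
e^(14r) = 1810/383 = 4.72585
r = ln(4.72585) / 14 = 1.55305 / 14

r ≈ 11.09% per day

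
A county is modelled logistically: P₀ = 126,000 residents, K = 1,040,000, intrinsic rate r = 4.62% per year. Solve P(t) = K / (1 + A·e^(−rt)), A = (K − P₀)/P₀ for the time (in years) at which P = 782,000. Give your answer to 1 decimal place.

A = (1040000 − 126000)/126000 = 7.25397
782000 = 1040000/(1 + 7.25397·e^(−0.0462t)) → 1 + 7.25397·e^(−0.0462t) = 1.32992
e^(−0.0462t) = 0.045482 → t = ln(21.98683)/0.0462 = 3.09044/0.0462

t ≈ 66.9 years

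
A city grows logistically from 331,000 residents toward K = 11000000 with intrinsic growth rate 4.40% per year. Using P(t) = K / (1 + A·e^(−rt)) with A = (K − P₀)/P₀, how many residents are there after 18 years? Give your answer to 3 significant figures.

≈ 705,000 residents

A = (11000000 − 331000)/331000 = 32.23263
P(18) = 11000000 / (1 + 32.23263·e^(−0.044·18)) = 11000000 / (1 + 32.23263·0.452938)
= 11000000 / 15.59938 ≈ 705156.11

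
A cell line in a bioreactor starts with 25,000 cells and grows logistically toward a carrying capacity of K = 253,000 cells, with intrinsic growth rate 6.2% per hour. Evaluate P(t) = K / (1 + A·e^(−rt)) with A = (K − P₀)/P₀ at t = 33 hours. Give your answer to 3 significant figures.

≈ 116,000 cells

A = (253000 − 25000)/25000 = 9.12
P(33) = 253000 / (1 + 9.12·e^(−0.062·33)) = 253000 / (1 + 9.12·0.129251)
= 253000 / 2.17877 ≈ 116120.67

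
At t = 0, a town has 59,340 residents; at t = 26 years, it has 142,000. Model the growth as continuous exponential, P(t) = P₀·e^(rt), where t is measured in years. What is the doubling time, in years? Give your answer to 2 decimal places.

doubling time ≈ 20.65 years

r = ln(142000/59340) / 26 = ln(2.39299) / 26 ≈ 0.033559 per year
doubling time = ln 2 / |r| = 0.69315 / 0.033559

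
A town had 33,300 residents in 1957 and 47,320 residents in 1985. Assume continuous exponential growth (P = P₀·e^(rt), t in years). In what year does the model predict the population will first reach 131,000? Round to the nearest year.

year 2066

r = ln(47320/33300) / 28 = 0.35138/28 ≈ 0.012549 per year
t = ln(131000/33300) / r = 1.36964/0.012549 ≈ 109.14 years after 1957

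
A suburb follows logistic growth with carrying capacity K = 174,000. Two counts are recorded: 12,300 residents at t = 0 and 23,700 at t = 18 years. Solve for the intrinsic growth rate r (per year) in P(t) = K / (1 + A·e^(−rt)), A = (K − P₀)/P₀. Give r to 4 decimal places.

A = (174000 − 12300)/12300 = 13.14634
23700 = 174000/(1 + 13.14634·e^(−r·18)) → e^(−18r) = (7.34177 − 1)/13.14634 = 0.482398
r = −ln(0.482398)/18 = 0.72899/18

r ≈ 0.0405 per year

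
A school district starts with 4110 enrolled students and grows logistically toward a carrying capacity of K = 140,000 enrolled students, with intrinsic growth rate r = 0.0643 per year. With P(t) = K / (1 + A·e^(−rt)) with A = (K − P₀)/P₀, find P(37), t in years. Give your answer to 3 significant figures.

A = (140000 − 4110)/4110 = 33.06326
P(37) = 140000 / (1 + 33.06326·e^(−0.0643·37)) = 140000 / (1 + 33.06326·0.092634)
= 140000 / 4.06278 ≈ 34459.17

≈ 34,500 enrolled students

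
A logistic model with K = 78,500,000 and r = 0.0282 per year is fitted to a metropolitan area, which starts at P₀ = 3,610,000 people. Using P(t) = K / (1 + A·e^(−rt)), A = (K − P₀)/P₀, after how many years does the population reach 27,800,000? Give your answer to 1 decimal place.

A = (78500000 − 3610000)/3610000 = 20.74515
27800000 = 78500000/(1 + 20.74515·e^(−0.0282t)) → 1 + 20.74515·e^(−0.0282t) = 2.82374
e^(−0.0282t) = 0.087912 → t = ln(11.37505)/0.0282 = 2.43142/0.0282

t ≈ 86.2 years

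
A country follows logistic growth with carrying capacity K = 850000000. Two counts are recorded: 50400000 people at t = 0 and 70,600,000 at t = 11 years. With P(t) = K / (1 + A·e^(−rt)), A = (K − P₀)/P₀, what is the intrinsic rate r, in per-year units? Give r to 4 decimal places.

r ≈ 0.0330 per year

A = (850000000 − 50400000)/50400000 = 15.86508
70600000 = 850000000/(1 + 15.86508·e^(−r·11)) → e^(−11r) = (12.03966 − 1)/15.86508 = 0.695847
r = −ln(0.695847)/11 = 0.36263/11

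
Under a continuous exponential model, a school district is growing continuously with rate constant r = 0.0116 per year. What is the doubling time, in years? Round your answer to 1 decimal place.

doubling time = ln(2) / |r| = 0.69315 / 0.0116

doubling time ≈ 59.8 years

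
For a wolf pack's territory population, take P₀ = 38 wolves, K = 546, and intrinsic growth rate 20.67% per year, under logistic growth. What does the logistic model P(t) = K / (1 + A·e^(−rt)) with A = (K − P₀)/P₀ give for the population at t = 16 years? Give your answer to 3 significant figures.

≈ 367 wolves

A = (546 − 38)/38 = 13.36842
P(16) = 546 / (1 + 13.36842·e^(−0.2067·16)) = 546 / (1 + 13.36842·0.036619)
= 546 / 1.48953 ≈ 366.56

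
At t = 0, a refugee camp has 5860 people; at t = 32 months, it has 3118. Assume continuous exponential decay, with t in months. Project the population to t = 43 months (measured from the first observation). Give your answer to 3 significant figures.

≈ 2,510 people

r = ln(3118/5860) / 32 ≈ -0.019717 per month
P(43) = 5860 · e^(-0.019717·43) = 5860 · 0.42834 ≈ 2510.04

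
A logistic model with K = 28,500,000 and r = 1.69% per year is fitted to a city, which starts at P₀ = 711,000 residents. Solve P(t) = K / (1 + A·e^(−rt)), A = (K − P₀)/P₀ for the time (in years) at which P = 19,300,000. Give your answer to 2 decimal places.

A = (28500000 − 711000)/711000 = 39.08439
19300000 = 28500000/(1 + 39.08439·e^(−0.0169t)) → 1 + 39.08439·e^(−0.0169t) = 1.47668
e^(−0.0169t) = 0.012196 → t = ln(81.99225)/0.0169 = 4.40662/0.0169

t ≈ 260.75 years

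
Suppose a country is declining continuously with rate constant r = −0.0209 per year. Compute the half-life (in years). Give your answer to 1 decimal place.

half-life = ln(2) / |r| = 0.69315 / 0.0209

half-life ≈ 33.2 years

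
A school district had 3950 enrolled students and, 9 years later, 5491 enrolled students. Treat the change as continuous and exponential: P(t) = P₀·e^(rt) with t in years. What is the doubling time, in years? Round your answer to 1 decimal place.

r = ln(5491/3950) / 9 = ln(1.39013) / 9 ≈ 0.036599 per year
doubling time = ln 2 / |r| = 0.69315 / 0.036599

doubling time ≈ 18.9 years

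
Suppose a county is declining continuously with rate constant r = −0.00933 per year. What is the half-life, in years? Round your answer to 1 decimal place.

half-life ≈ 74.3 years

half-life = ln(2) / |r| = 0.69315 / 0.00933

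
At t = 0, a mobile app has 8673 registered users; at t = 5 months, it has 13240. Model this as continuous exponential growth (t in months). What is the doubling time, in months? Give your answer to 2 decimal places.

r = ln(13240/8673) / 5 = ln(1.52658) / 5 ≈ 0.084606 per month
doubling time = ln 2 / |r| = 0.69315 / 0.084606

doubling time ≈ 8.19 months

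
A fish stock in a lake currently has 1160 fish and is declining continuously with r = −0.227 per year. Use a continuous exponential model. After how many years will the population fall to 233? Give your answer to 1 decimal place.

t ≈ 7.1 years

233 = 1160 · e^(-0.227·t)
t = ln(233/1160) / -0.227 = ln(0.20086) / -0.227 = -1.60514 / -0.227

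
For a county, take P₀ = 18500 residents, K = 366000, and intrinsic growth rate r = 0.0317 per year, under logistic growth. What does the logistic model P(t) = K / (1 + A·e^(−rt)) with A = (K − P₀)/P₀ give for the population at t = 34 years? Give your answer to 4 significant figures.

≈ 49,510 residents

A = (366000 − 18500)/18500 = 18.78378
P(34) = 366000 / (1 + 18.78378·e^(−0.0317·34)) = 366000 / (1 + 18.78378·0.340343)
= 366000 / 7.39294 ≈ 49506.71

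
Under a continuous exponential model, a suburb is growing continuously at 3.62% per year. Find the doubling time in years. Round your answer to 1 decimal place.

doubling time = ln(2) / |r| = 0.69315 / 0.0362

doubling time ≈ 19.1 years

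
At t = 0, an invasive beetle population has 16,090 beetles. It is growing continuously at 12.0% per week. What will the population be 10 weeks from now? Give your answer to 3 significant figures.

P(10) = 16090 · e^(0.12·10) = 16090 · e^(1.2)
= 16090 · 3.32012 ≈ 53420.68

≈ 53,400 beetles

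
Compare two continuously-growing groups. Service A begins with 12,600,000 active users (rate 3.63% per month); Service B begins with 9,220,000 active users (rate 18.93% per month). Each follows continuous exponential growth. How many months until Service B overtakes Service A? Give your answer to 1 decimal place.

12600000·e^(0.0363t) = 9220000·e^(0.1893t)
12600000/9220000 = e^((0.1893 − 0.0363)t) → ln(1.36659) = 0.153·t
t = 0.31232 / 0.153

t ≈ 2.0 months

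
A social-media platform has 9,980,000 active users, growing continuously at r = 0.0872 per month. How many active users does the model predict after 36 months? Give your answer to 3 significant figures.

≈ 230,000,000 active users

P(36) = 9980000 · e^(0.0872·36) = 9980000 · e^(3.1392)
= 9980000 · 23.08539 ≈ 230392203.74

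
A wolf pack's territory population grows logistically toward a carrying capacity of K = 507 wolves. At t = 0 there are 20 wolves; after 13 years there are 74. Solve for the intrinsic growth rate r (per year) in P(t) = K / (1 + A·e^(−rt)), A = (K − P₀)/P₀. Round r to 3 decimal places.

A = (507 − 20)/20 = 24.35
74 = 507/(1 + 24.35·e^(−r·13)) → e^(−13r) = (6.85135 − 1)/24.35 = 0.240302
r = −ln(0.240302)/13 = 1.42586/13

r ≈ 0.110 per year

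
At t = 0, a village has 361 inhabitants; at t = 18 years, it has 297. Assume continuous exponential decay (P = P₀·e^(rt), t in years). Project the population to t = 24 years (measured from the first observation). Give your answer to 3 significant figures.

≈ 278 inhabitants

r = ln(297/361) / 18 ≈ -0.010841 per year
P(24) = 361 · e^(-0.010841·24) = 361 · 0.7709 ≈ 278.3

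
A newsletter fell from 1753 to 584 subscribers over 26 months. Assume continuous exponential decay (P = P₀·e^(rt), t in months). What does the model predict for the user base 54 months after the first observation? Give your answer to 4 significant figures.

r = ln(584/1753) / 26 ≈ -0.042276 per month
P(54) = 1753 · e^(-0.042276·54) = 1753 · 0.10199 ≈ 178.78

≈ 178.8 subscribers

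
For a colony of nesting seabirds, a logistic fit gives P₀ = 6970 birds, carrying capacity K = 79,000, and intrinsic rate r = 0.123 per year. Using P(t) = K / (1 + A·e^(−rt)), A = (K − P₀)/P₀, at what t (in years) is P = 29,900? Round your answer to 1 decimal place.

t ≈ 15.0 years

A = (79000 − 6970)/6970 = 10.33429
29900 = 79000/(1 + 10.33429·e^(−0.123t)) → 1 + 10.33429·e^(−0.123t) = 2.64214
e^(−0.123t) = 0.158902 → t = ln(6.29318)/0.123 = 1.83947/0.123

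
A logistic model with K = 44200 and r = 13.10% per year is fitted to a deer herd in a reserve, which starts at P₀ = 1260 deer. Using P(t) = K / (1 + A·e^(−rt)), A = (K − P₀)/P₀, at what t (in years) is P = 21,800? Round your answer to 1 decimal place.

A = (44200 − 1260)/1260 = 34.07937
21800 = 44200/(1 + 34.07937·e^(−0.131t)) → 1 + 34.07937·e^(−0.131t) = 2.02752
e^(−0.131t) = 0.030151 → t = ln(33.16652)/0.131 = 3.50154/0.131

t ≈ 26.7 years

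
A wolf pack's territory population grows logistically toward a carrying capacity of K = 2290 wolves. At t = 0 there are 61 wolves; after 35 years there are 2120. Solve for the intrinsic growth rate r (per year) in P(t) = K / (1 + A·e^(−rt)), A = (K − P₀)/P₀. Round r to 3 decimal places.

r ≈ 0.175 per year

A = (2290 − 61)/61 = 36.54098
2120 = 2290/(1 + 36.54098·e^(−r·35)) → e^(−35r) = (1.08019 − 1)/36.54098 = 0.002194
r = −ln(0.002194)/35 = 6.12181/35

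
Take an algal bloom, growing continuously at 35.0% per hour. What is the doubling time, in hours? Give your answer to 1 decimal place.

doubling time = ln(2) / |r| = 0.69315 / 0.35

doubling time ≈ 2.0 hours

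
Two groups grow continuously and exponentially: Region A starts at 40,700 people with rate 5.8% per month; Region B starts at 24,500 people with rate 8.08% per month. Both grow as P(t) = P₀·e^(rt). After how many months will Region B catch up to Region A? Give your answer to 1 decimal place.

t ≈ 22.3 months

40700·e^(0.058t) = 24500·e^(0.0808t)
40700/24500 = e^((0.0808 − 0.058)t) → ln(1.66122) = 0.0228·t
t = 0.50755 / 0.0228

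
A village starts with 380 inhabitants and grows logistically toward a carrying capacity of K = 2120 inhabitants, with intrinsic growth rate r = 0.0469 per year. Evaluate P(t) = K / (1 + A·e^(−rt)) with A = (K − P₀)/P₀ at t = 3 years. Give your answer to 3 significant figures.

≈ 426 inhabitants

A = (2120 − 380)/380 = 4.57895
P(3) = 2120 / (1 + 4.57895·e^(−0.0469·3)) = 2120 / (1 + 4.57895·0.86875)
= 2120 / 4.97796 ≈ 425.88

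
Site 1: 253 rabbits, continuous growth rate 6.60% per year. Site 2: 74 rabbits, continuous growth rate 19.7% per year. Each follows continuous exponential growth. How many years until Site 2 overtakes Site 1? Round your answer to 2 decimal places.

t ≈ 9.38 years

253·e^(0.066t) = 74·e^(0.197t)
253/74 = e^((0.197 − 0.066)t) → ln(3.41892) = 0.131·t
t = 1.22932 / 0.131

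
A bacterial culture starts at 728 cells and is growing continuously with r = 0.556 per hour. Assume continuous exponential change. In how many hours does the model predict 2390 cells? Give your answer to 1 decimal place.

t ≈ 2.1 hours

2390 = 728 · e^(0.556·t)
t = ln(2390/728) / 0.556 = ln(3.28297) / 0.556 = 1.18875 / 0.556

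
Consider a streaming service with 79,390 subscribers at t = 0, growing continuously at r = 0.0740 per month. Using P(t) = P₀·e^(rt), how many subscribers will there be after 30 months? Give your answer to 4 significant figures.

≈ 731,000 subscribers

P(30) = 79390 · e^(0.074·30) = 79390 · e^(2.22)
= 79390 · 9.20733 ≈ 730970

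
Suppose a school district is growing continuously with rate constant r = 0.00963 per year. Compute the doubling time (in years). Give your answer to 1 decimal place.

doubling time = ln(2) / |r| = 0.69315 / 0.00963

doubling time ≈ 72.0 years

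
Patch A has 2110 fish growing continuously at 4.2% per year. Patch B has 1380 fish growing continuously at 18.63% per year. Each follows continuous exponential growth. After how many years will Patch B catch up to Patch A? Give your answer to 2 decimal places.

t ≈ 2.94 years

2110·e^(0.042t) = 1380·e^(0.1863t)
2110/1380 = e^((0.1863 − 0.042)t) → ln(1.52899) = 0.1443·t
t = 0.4246 / 0.1443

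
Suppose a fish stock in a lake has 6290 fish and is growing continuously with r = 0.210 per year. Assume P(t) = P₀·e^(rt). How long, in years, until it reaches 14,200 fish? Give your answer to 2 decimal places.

t ≈ 3.88 years

14200 = 6290 · e^(0.21·t)
t = ln(14200/6290) / 0.21 = ln(2.25755) / 0.21 = 0.81428 / 0.21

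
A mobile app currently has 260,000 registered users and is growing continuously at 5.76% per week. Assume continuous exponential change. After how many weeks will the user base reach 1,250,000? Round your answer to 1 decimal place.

t ≈ 27.3 weeks

1250000 = 260000 · e^(0.0576·t)
t = ln(1250000/260000) / 0.0576 = ln(4.80769) / 0.0576 = 1.57022 / 0.0576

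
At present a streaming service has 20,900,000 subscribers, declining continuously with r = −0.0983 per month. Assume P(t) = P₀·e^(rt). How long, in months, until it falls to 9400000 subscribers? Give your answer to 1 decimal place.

9400000 = 20900000 · e^(-0.0983·t)
t = ln(9400000/20900000) / -0.0983 = ln(0.44976) / -0.0983 = -0.79904 / -0.0983

t ≈ 8.1 months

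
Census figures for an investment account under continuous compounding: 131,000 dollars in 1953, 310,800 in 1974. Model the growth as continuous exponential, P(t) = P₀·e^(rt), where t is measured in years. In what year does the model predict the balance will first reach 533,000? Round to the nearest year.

year 1987

r = ln(310800/131000) / 21 = 0.86395/21 ≈ 0.041141 per year
t = ln(533000/131000) / r = 1.40332/0.041141 ≈ 34.11 years after 1953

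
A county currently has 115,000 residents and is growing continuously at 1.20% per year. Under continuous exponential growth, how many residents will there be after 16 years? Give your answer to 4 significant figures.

≈ 139,300 residents

P(16) = 115000 · e^(0.012·16) = 115000 · e^(0.192)
= 115000 · 1.21167 ≈ 139342.11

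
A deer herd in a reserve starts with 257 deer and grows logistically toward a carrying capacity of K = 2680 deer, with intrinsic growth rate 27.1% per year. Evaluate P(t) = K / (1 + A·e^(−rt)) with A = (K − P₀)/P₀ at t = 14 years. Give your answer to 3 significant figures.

A = (2680 − 257)/257 = 9.42802
P(14) = 2680 / (1 + 9.42802·e^(−0.271·14)) = 2680 / (1 + 9.42802·0.022505)
= 2680 / 1.21218 ≈ 2210.89

≈ 2,210 deer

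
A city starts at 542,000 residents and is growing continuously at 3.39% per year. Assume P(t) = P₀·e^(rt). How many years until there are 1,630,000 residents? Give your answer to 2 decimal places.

t ≈ 32.48 years

1630000 = 542000 · e^(0.0339·t)
t = ln(1630000/542000) / 0.0339 = ln(3.00738) / 0.0339 = 1.10107 / 0.0339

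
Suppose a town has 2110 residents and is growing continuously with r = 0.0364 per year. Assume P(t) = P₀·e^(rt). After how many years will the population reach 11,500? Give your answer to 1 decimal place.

11500 = 2110 · e^(0.0364·t)
t = ln(11500/2110) / 0.0364 = ln(5.45024) / 0.0364 = 1.69566 / 0.0364

t ≈ 46.6 years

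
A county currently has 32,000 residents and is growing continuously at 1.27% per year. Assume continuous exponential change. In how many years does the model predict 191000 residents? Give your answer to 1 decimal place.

t ≈ 140.7 years

191000 = 32000 · e^(0.0127·t)
t = ln(191000/32000) / 0.0127 = ln(5.96875) / 0.0127 = 1.78654 / 0.0127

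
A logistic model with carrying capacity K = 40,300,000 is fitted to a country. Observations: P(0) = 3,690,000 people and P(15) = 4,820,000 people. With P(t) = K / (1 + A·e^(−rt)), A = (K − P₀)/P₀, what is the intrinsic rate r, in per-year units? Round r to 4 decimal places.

r ≈ 0.0199 per year

A = (40300000 − 3690000)/3690000 = 9.92141
4820000 = 40300000/(1 + 9.92141·e^(−r·15)) → e^(−15r) = (8.361 − 1)/9.92141 = 0.74193
r = −ln(0.74193)/15 = 0.2985/15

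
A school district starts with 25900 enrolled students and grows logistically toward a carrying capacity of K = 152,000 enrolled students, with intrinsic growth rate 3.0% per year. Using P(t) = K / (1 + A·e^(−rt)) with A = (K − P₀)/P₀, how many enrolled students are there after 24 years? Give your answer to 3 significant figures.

≈ 45,100 enrolled students

A = (152000 − 25900)/25900 = 4.86873
P(24) = 152000 / (1 + 4.86873·e^(−0.03·24)) = 152000 / (1 + 4.86873·0.486752)
= 152000 / 3.36986 ≈ 45105.69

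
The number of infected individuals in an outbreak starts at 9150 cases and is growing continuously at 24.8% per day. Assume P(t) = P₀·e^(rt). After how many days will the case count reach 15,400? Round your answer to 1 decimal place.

15400 = 9150 · e^(0.248·t)
t = ln(15400/9150) / 0.248 = ln(1.68306) / 0.248 = 0.52061 / 0.248

t ≈ 2.1 days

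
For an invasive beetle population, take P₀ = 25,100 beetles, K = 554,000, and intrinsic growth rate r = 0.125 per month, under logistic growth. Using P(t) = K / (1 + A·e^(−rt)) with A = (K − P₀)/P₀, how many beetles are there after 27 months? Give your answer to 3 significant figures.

≈ 322,000 beetles

A = (554000 − 25100)/25100 = 21.07171
P(27) = 554000 / (1 + 21.07171·e^(−0.125·27)) = 554000 / (1 + 21.07171·0.034218)
= 554000 / 1.72103 ≈ 321899.44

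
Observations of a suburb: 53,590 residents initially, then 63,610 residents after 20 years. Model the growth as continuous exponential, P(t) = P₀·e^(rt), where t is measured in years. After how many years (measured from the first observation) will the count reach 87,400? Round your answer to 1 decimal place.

r = ln(63610/53590) / 20 ≈ 0.00857 per year
t = ln(87400/53590) / r = 0.48913 / 0.00857 ≈ 57.072

t ≈ 57.1 years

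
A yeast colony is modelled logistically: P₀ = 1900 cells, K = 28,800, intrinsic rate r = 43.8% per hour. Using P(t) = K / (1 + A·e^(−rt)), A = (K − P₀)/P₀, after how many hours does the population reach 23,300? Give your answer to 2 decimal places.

t ≈ 9.35 hours

A = (28800 − 1900)/1900 = 14.15789
23300 = 28800/(1 + 14.15789·e^(−0.438t)) → 1 + 14.15789·e^(−0.438t) = 1.23605
e^(−0.438t) = 0.016673 → t = ln(59.97799)/0.438 = 4.09398/0.438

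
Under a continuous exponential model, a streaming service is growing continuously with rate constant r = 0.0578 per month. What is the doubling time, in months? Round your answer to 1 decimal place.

doubling time = ln(2) / |r| = 0.69315 / 0.0578

doubling time ≈ 12.0 months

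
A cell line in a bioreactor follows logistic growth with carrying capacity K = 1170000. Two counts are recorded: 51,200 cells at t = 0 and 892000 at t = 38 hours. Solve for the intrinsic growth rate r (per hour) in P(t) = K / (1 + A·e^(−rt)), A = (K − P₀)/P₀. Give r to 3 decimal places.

A = (1170000 − 51200)/51200 = 21.85156
892000 = 1170000/(1 + 21.85156·e^(−r·38)) → e^(−38r) = (1.31166 − 1)/21.85156 = 0.014263
r = −ln(0.014263)/38 = 4.25012/38

r ≈ 0.112 per hour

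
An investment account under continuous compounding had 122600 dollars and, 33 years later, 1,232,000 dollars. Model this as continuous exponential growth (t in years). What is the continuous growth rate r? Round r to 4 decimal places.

r ≈ 0.0699 per year

1232000 = 122600 · e^(r·33)
e^(33r) = 1232000/122600 = 10.04894
r = ln(10.04894) / 33 = 2.30747 / 33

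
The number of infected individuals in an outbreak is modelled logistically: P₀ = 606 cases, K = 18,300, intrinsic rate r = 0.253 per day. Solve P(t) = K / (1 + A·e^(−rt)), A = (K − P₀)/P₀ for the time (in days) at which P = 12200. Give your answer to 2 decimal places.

t ≈ 16.08 days

A = (18300 − 606)/606 = 29.19802
12200 = 18300/(1 + 29.19802·e^(−0.253t)) → 1 + 29.19802·e^(−0.253t) = 1.5
e^(−0.253t) = 0.017124 → t = ln(58.39604)/0.253 = 4.06725/0.253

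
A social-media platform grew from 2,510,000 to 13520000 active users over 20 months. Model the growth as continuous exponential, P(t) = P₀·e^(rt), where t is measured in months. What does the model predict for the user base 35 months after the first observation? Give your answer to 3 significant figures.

r = ln(13520000/2510000) / 20 ≈ 0.084194 per month
P(35) = 2510000 · e^(0.084194·35) = 2510000 · 19.04497 ≈ 47802864.22

≈ 47,800,000 active users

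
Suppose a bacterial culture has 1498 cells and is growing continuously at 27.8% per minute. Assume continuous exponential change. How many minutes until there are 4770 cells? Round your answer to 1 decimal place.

t ≈ 4.2 minutes

4770 = 1498 · e^(0.278·t)
t = ln(4770/1498) / 0.278 = ln(3.18425) / 0.278 = 1.15822 / 0.278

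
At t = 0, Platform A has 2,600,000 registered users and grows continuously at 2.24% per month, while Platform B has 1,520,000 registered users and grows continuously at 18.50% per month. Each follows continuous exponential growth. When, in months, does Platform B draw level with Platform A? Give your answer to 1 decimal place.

t ≈ 3.3 months

2600000·e^(0.0224t) = 1520000·e^(0.185t)
2600000/1520000 = e^((0.185 − 0.0224)t) → ln(1.71053) = 0.1626·t
t = 0.5368 / 0.1626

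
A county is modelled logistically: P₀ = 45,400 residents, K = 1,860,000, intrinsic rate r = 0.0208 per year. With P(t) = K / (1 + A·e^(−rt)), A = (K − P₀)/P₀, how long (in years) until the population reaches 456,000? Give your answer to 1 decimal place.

A = (1860000 − 45400)/45400 = 39.96916
456000 = 1860000/(1 + 39.96916·e^(−0.0208t)) → 1 + 39.96916·e^(−0.0208t) = 4.07895
e^(−0.0208t) = 0.077033 → t = ln(12.98144)/0.0208 = 2.56352/0.0208

t ≈ 123.2 years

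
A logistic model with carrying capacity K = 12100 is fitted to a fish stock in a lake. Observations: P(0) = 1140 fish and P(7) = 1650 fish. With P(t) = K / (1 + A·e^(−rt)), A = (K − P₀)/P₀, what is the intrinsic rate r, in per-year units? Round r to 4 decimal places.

A = (12100 − 1140)/1140 = 9.61404
1650 = 12100/(1 + 9.61404·e^(−r·7)) → e^(−7r) = (7.33333 − 1)/9.61404 = 0.658759
r = −ln(0.658759)/7 = 0.4174/7

r ≈ 0.0596 per year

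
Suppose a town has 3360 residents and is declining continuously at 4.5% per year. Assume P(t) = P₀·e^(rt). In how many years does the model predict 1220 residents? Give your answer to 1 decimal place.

1220 = 3360 · e^(-0.045·t)
t = ln(1220/3360) / -0.045 = ln(0.3631) / -0.045 = -1.01309 / -0.045

t ≈ 22.5 years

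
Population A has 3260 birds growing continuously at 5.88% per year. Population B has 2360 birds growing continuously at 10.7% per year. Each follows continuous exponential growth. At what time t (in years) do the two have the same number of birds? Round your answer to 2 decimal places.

t ≈ 6.70 years

3260·e^(0.0588t) = 2360·e^(0.107t)
3260/2360 = e^((0.107 − 0.0588)t) → ln(1.38136) = 0.0482·t
t = 0.32307 / 0.0482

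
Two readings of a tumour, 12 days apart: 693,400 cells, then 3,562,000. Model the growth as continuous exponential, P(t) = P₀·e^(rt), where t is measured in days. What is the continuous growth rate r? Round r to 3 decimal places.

3562000 = 693400 · e^(r·12)
e^(12r) = 3562000/693400 = 5.13701
r = ln(5.13701) / 12 = 1.63647 / 12

r ≈ 0.136 per day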